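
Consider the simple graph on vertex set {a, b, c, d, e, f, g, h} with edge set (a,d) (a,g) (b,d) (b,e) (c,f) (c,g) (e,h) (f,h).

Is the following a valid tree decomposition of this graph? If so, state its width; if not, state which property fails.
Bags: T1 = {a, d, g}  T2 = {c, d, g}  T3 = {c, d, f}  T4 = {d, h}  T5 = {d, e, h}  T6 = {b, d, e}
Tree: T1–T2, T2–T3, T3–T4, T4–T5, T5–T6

No — edge (f,h) lies in no bag.

A tree decomposition must satisfy three properties: every vertex lies in some bag; for every edge, both endpoints lie together in some bag; and for every vertex, the bags containing it form a connected subtree. Here edge (f,h) lies in no bag, so the decomposition is invalid.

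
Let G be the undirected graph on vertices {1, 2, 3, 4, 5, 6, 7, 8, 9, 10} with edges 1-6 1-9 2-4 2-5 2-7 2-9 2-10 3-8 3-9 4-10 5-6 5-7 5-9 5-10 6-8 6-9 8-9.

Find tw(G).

A width-2 tree decomposition is:
Bags: B1 = {2, 5, 9}  B2 = {5, 6, 9}  B3 = {6, 8, 9}  B4 = {2, 5, 10}  B5 = {2, 5, 7}  B6 = {1, 6, 9}  B7 = {2, 4, 10}  B8 = {3, 8, 9}
Tree: B1–B2, B2–B3, B1–B4, B4–B5, B3–B6, B4–B7, B3–B8
Every bag has size at most 3, so the width is 3 − 1 = 2 and tw(G) ≤ 2. On the other hand G contains the 3-clique {2, 5, 9}. A clique must lie in a single bag of any decomposition, so no decomposition can have width below 2. Hence tw(G) = 2 exactly.

2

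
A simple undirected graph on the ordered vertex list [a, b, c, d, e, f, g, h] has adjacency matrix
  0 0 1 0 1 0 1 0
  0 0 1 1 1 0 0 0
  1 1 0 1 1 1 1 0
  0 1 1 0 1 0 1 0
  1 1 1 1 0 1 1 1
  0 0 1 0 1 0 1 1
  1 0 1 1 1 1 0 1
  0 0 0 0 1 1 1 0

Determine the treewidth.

3

A width-3 tree decomposition is:
Bags: B1 = {a, c, e, g}  B2 = {c, d, e, g}  B3 = {c, e, f, g}  B4 = {b, c, d, e}  B5 = {e, f, g, h}
Tree: B1–B2, B2–B3, B2–B4, B3–B5
The largest bag has 4 vertices, giving width 3; this decomposition certifies tw(G) ≤ 3. On the other hand G contains the 4-clique {e, f, g, h}. A clique must lie in a single bag of any decomposition, so no decomposition can have width below 3. The upper and lower bounds meet at 3, so that is the treewidth.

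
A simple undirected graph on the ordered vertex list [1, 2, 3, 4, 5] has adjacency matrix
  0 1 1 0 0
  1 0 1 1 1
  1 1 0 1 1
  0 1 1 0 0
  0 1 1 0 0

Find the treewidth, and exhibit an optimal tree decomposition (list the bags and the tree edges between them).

Treewidth 2.
One such decomposition:
Bags: B1 = {2, 3, 4}  B2 = {1, 2, 3}  B3 = {2, 3, 5}
Tree: B1–B2, B1–B3

Every bag has size at most 3, so the width is 3 − 1 = 2 and tw(G) ≤ 2. Conversely, {1, 2, 3} is a clique of size 3, and the vertices of any clique must share a bag in every tree decomposition; so some bag has ≥ 3 vertices and tw(G) ≥ 2. Hence tw(G) = 2 exactly.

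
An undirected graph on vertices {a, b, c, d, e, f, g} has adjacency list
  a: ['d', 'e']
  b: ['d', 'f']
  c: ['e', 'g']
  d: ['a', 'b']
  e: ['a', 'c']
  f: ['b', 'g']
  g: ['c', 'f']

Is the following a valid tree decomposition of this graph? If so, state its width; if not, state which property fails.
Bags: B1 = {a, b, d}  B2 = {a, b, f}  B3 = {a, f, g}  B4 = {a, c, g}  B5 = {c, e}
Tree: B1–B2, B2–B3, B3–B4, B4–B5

No — edge (a,e) lies in no bag.

A tree decomposition must satisfy three properties: every vertex lies in some bag; for every edge, both endpoints lie together in some bag; and for every vertex, the bags containing it form a connected subtree. Here edge (a,e) lies in no bag, so the decomposition is invalid.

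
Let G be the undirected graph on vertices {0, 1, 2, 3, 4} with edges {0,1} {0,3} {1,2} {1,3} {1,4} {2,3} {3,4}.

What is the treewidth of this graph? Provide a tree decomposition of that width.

Every bag has size at most 3, so the width is 3 − 1 = 2 and tw(G) ≤ 2. Conversely, {0, 1, 3} is a clique of size 3, and the vertices of any clique must share a bag in every tree decomposition; so some bag has ≥ 3 vertices and tw(G) ≥ 2. Combining the bounds, tw(G) = 2.

Treewidth 2.
Bags: B1 = {0, 1, 3}  B2 = {1, 2, 3}  B3 = {1, 3, 4}
Tree: B1–B2, B1–B3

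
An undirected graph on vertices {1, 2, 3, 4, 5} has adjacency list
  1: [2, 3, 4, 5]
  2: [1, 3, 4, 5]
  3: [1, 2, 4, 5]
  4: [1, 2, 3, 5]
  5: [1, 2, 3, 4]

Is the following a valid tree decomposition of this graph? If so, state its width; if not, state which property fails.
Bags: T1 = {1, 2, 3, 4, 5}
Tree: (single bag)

Yes; width 4.

Vertex coverage: the bags together contain {1, 2, 3, 4, 5}, the full vertex set. Edge coverage: each edge of G has both endpoints in at least one bag. Running intersection: for every vertex, the bags containing it form a connected subtree. All three properties hold, so this is a valid tree decomposition of width max|bag| − 1 = 4, and hence tw(G) ≤ 4.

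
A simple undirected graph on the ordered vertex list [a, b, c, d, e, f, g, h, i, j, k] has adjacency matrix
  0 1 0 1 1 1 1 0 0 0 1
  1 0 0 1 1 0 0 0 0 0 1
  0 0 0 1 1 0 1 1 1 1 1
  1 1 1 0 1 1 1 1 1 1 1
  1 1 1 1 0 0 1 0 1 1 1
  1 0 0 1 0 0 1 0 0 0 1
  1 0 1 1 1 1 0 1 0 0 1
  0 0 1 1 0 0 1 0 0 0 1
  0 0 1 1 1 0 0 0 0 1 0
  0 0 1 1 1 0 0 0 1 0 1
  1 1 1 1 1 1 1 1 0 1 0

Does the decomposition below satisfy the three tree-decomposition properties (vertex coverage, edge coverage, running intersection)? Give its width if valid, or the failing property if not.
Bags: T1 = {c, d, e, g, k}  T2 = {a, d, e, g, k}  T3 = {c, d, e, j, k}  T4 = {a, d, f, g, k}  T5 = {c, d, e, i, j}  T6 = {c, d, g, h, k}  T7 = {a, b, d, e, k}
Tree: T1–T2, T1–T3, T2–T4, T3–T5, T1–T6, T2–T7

Yes; width 4.

Every vertex of G appears in some bag (union = {a, b, c, d, e, f, g, h, i, j, k}); every edge is covered by a bag; and for each vertex v the set of bags containing v is connected in the bag tree. The decomposition is therefore valid. The largest bag has 5 vertices, so the width is 4.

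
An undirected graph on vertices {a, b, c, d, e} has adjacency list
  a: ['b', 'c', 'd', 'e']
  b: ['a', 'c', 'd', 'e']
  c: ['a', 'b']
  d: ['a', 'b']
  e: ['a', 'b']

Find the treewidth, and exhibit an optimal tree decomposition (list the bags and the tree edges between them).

The largest bag has 3 vertices, giving width 2; this decomposition certifies tw(G) ≤ 2. For the lower bound, the 3 vertices {a, b, d} are pairwise adjacent, and any tree decomposition puts a clique entirely inside one bag — forcing width ≥ 2. Combining the bounds, tw(G) = 2.

Treewidth 2.
One such decomposition:
Bags: B1 = {a, b, e}  B2 = {a, b, c}  B3 = {a, b, d}
Tree: B1–B2, B1–B3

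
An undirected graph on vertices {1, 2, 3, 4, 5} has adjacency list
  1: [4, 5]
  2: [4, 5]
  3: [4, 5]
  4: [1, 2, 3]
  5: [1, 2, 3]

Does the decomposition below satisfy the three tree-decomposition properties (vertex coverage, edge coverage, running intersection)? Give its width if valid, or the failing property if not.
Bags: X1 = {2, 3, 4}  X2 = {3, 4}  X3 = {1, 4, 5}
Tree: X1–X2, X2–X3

No — edge (5,2) lies in no bag.

A tree decomposition must satisfy three properties: every vertex lies in some bag; for every edge, both endpoints lie together in some bag; and for every vertex, the bags containing it form a connected subtree. Here edge (5,2) lies in no bag, so the decomposition is invalid.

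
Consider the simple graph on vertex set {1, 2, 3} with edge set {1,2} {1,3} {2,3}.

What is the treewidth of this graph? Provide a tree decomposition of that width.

With just one bag of size 3, the width is 3 − 1 = 2, so tw(G) ≤ 2. On the other hand G contains the 3-clique {1, 2, 3}. A clique must lie in a single bag of any decomposition, so no decomposition can have width below 2. Hence tw(G) = 2 exactly.

Treewidth 2.
Bags: B1 = {1, 2, 3}
Tree: (single bag)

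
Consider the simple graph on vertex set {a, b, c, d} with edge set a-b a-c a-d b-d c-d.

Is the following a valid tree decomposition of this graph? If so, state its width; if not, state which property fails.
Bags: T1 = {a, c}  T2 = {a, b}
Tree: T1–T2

A tree decomposition must satisfy three properties: every vertex lies in some bag; for every edge, both endpoints lie together in some bag; and for every vertex, the bags containing it form a connected subtree. Here vertex d appears in no bag, so the decomposition is invalid.

No — vertex d appears in no bag.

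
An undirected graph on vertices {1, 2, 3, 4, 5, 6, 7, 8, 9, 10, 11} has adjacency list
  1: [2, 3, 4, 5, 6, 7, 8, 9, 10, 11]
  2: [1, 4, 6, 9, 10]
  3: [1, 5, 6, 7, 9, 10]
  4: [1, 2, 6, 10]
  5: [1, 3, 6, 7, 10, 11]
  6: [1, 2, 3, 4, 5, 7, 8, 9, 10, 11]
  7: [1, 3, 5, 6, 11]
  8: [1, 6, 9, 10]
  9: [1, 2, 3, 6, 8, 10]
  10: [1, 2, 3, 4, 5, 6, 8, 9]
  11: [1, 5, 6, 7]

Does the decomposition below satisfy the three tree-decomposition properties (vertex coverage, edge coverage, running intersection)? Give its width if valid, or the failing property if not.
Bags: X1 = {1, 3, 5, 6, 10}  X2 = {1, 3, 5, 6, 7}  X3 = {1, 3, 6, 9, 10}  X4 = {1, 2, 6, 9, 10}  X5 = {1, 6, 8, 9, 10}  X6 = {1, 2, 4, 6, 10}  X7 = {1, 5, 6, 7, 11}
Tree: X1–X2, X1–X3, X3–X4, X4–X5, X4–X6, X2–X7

Yes; width 4.

Every vertex of G appears in some bag (union = {1, 2, 3, 4, 5, 6, 7, 8, 9, 10, 11}); every edge is covered by a bag; and for each vertex v the set of bags containing v is connected in the bag tree. The decomposition is therefore valid. The largest bag has 5 vertices, so the width is 4.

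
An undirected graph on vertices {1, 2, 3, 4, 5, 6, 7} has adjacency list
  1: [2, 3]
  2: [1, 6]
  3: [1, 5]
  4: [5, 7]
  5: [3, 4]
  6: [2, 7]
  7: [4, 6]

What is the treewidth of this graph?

A width-2 tree decomposition is:
Bags: B1 = {1, 2, 3}  B2 = {2, 3, 6}  B3 = {3, 6, 7}  B4 = {3, 4, 7}  B5 = {3, 4, 5}
Tree: B1–B2, B2–B3, B3–B4, B4–B5
Every bag has size at most 3, so the width is 3 − 1 = 2 and tw(G) ≤ 2. Since 3–1–2–6–7–4–5–3 is a cycle in G, G is not acyclic. Forests are exactly the graphs of treewidth ≤ 1, so tw(G) ≥ 2. Hence tw(G) = 2 exactly.

2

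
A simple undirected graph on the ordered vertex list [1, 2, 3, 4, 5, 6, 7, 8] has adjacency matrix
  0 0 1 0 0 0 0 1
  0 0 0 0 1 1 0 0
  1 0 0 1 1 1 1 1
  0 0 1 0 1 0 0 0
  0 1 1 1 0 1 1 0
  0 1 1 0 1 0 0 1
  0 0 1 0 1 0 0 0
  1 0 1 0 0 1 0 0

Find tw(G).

2

A width-2 tree decomposition is:
Bags: B1 = {3, 5, 6}  B2 = {2, 5, 6}  B3 = {3, 5, 7}  B4 = {3, 6, 8}  B5 = {1, 3, 8}  B6 = {3, 4, 5}
Tree: B1–B2, B1–B3, B1–B4, B4–B5, B1–B6
Each bag holds 3 vertices, so the decomposition has width 2, which upper-bounds the treewidth. For the lower bound, the 3 vertices {2, 5, 6} are pairwise adjacent, and any tree decomposition puts a clique entirely inside one bag — forcing width ≥ 2. Therefore the treewidth is 2.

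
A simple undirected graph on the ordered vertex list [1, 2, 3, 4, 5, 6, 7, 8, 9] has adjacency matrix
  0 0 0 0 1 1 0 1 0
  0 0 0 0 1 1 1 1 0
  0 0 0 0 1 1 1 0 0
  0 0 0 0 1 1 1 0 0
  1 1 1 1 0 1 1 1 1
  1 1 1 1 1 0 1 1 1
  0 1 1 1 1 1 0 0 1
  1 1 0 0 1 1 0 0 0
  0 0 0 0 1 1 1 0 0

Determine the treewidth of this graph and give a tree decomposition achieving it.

Treewidth 3.
One optimal decomposition is:
Bags: B1 = {1, 5, 6, 8}  B2 = {2, 5, 6, 8}  B3 = {2, 5, 6, 7}  B4 = {5, 6, 7, 9}  B5 = {4, 5, 6, 7}  B6 = {3, 5, 6, 7}
Tree: B1–B2, B2–B3, B3–B4, B4–B5, B4–B6

The largest bag has 4 vertices, giving width 3; this decomposition certifies tw(G) ≤ 3. On the other hand G contains the 4-clique {1, 5, 6, 8}. A clique must lie in a single bag of any decomposition, so no decomposition can have width below 3. Therefore the treewidth is 3.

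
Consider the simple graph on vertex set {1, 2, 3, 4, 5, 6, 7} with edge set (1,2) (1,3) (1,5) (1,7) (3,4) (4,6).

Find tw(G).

1

A width-1 tree decomposition is:
Bags: B1 = {3, 4}  B2 = {1, 3}  B3 = {1, 5}  B4 = {1, 7}  B5 = {1, 2}  B6 = {4, 6}
Tree: B1–B2, B2–B3, B3–B4, B4–B5, B1–B6
Each bag holds 2 vertices, so the decomposition has width 1, which upper-bounds the treewidth. Since G has at least one edge (e.g. 4–3), it is not an edgeless graph, so tw(G) ≥ 1. Hence tw(G) = 1 exactly.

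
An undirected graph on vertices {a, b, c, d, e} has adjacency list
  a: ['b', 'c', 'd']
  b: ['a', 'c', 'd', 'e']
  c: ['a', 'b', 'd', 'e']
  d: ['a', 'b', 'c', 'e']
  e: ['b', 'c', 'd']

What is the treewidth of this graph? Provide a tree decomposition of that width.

Every bag has size at most 4, so the width is 4 − 1 = 3 and tw(G) ≤ 3. For the lower bound, the 4 vertices {b, c, d, e} are pairwise adjacent, and any tree decomposition puts a clique entirely inside one bag — forcing width ≥ 3. The upper and lower bounds meet at 3, so that is the treewidth.

Treewidth 3.
One optimal decomposition is:
Bags: B1 = {b, c, d, e}  B2 = {a, b, c, d}
Tree: B1–B2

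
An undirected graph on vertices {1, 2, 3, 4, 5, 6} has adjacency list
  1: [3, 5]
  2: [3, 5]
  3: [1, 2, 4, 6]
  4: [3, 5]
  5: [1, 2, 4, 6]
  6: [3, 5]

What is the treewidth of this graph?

2

A width-2 tree decomposition is:
Bags: B1 = {3, 5, 6}  B2 = {1, 3, 5}  B3 = {3, 4, 5}  B4 = {2, 3, 5}
Tree: B1–B2, B2–B3, B3–B4
Every bag has size at most 3, so the width is 3 − 1 = 2 and tw(G) ≤ 2. For the lower bound, G contains the cycle 3–6–5–1–3, so G is not a forest; only forests have treewidth ≤ 1, hence tw(G) ≥ 2. Combining the bounds, tw(G) = 2.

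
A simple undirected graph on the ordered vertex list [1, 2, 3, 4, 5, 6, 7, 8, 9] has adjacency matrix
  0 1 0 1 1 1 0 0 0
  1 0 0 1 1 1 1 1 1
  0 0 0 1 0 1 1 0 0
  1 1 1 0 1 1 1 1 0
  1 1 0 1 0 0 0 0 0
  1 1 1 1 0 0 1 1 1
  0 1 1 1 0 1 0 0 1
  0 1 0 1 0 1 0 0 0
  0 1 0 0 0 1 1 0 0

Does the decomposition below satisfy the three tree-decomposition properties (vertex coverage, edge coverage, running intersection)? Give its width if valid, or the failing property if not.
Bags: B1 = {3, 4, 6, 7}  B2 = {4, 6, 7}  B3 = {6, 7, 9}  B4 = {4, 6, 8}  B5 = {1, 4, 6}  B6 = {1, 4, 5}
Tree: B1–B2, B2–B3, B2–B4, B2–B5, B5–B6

A tree decomposition must satisfy three properties: every vertex lies in some bag; for every edge, both endpoints lie together in some bag; and for every vertex, the bags containing it form a connected subtree. Here vertex 2 appears in no bag, so the decomposition is invalid.

No — vertex 2 appears in no bag.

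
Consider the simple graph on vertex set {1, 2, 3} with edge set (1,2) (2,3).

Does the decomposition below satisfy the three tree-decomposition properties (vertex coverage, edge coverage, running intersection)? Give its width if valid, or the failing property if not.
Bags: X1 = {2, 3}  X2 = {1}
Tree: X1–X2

No — edge (2,1) lies in no bag.

A tree decomposition must satisfy three properties: every vertex lies in some bag; for every edge, both endpoints lie together in some bag; and for every vertex, the bags containing it form a connected subtree. Here edge (2,1) lies in no bag, so the decomposition is invalid.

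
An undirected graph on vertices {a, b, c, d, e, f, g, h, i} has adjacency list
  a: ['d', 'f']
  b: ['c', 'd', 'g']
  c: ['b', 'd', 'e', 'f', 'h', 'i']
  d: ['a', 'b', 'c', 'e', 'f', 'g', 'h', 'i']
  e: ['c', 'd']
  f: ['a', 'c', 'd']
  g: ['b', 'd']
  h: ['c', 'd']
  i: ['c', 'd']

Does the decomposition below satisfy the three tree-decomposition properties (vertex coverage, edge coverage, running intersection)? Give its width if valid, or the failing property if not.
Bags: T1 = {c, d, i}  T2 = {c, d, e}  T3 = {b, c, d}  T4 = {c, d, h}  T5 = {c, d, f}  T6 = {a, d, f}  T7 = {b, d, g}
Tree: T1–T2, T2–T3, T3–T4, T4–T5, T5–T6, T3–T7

Yes; width 2.

Vertex coverage: the bags together contain {a, b, c, d, e, f, g, h, i}, the full vertex set. Edge coverage: each edge of G has both endpoints in at least one bag. Running intersection: for every vertex, the bags containing it form a connected subtree. All three properties hold, so this is a valid tree decomposition of width max|bag| − 1 = 2, and hence tw(G) ≤ 2.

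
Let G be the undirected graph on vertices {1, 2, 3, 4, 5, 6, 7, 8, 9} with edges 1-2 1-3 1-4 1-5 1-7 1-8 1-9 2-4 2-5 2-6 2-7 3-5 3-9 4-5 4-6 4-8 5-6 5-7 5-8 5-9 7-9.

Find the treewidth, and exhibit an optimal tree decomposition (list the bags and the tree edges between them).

Each bag holds 4 vertices, so the decomposition has width 3, which upper-bounds the treewidth. On the other hand G contains the 4-clique {1, 4, 5, 8}. A clique must lie in a single bag of any decomposition, so no decomposition can have width below 3. Therefore the treewidth is 3.

Treewidth 3.
Bags: B1 = {1, 2, 4, 5}  B2 = {1, 4, 5, 8}  B3 = {1, 2, 5, 7}  B4 = {2, 4, 5, 6}  B5 = {1, 5, 7, 9}  B6 = {1, 3, 5, 9}
Tree: B1–B2, B1–B3, B1–B4, B3–B5, B5–B6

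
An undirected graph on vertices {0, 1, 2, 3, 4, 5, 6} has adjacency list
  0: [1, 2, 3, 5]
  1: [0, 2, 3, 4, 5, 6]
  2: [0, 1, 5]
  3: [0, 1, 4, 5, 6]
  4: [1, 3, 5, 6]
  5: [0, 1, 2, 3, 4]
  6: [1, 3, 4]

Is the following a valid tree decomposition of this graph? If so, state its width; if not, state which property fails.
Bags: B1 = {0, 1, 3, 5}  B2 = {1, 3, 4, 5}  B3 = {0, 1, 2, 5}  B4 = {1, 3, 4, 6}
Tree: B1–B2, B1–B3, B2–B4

Yes; width 3.

Checking the three conditions: (i) the bags cover all of {0, 1, 2, 3, 4, 5, 6}; (ii) for each edge, some bag contains both endpoints; (iii) the bags containing any fixed vertex form a subtree. All hold, so the decomposition is valid with width 4 − 1 = 3.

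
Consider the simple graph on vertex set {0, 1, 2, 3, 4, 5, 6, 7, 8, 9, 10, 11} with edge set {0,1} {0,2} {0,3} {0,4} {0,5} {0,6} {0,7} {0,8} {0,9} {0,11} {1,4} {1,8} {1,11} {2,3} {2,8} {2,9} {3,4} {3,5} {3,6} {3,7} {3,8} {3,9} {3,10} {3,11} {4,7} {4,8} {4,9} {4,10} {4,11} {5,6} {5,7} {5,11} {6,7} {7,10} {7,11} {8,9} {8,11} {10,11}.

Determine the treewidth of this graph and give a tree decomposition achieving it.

Treewidth 4.
One such decomposition:
Bags: B1 = {0, 3, 4, 8, 9}  B2 = {0, 3, 4, 8, 11}  B3 = {0, 3, 4, 7, 11}  B4 = {0, 3, 5, 7, 11}  B5 = {0, 2, 3, 8, 9}  B6 = {3, 4, 7, 10, 11}  B7 = {0, 3, 5, 6, 7}  B8 = {0, 1, 4, 8, 11}
Tree: B1–B2, B2–B3, B3–B4, B1–B5, B3–B6, B4–B7, B2–B8

Each bag holds 5 vertices, so the decomposition has width 4, which upper-bounds the treewidth. For the lower bound, the 5 vertices {0, 1, 4, 8, 11} are pairwise adjacent, and any tree decomposition puts a clique entirely inside one bag — forcing width ≥ 4. Therefore the treewidth is 4.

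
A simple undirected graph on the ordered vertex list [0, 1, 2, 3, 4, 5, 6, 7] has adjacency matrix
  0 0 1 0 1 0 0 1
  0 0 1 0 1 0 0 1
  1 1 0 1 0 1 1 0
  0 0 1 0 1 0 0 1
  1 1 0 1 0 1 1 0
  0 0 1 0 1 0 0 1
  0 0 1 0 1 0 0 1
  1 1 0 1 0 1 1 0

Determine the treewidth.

3

A width-3 tree decomposition is:
Bags: B1 = {2, 4, 6, 7}  B2 = {2, 4, 5, 7}  B3 = {0, 2, 4, 7}  B4 = {1, 2, 4, 7}  B5 = {2, 3, 4, 7}
Tree: B1–B2, B2–B3, B3–B4, B4–B5
Every bag has size at most 4, so the width is 4 − 1 = 3 and tw(G) ≤ 3. For the lower bound: the 4 vertex sets {2,6}, {4,5}, {7}, {0} are disjoint, each induces a connected subgraph, and every pair is joined by at least one edge of G. Contracting each set to a single vertex therefore yields K_{4} as a minor, and since treewidth is minor-monotone, tw(G) ≥ tw(K_{4}) = 3. The upper and lower bounds meet at 3, so that is the treewidth.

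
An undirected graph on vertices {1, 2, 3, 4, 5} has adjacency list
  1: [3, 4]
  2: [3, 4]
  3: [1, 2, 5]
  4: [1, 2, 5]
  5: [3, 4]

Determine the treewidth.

A width-2 tree decomposition is:
Bags: B1 = {3, 4, 5}  B2 = {1, 3, 4}  B3 = {2, 3, 4}
Tree: B1–B2, B2–B3
Every bag has size at most 3, so the width is 3 − 1 = 2 and tw(G) ≤ 2. For the lower bound, G contains the cycle 3–5–4–1–3, so G is not a forest; only forests have treewidth ≤ 1, hence tw(G) ≥ 2. Combining the bounds, tw(G) = 2.

2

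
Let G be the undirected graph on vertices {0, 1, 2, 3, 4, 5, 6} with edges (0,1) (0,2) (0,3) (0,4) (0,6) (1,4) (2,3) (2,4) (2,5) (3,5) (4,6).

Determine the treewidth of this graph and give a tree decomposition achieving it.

Every bag has size at most 3, so the width is 3 − 1 = 2 and tw(G) ≤ 2. On the other hand G contains the 3-clique {0, 2, 3}. A clique must lie in a single bag of any decomposition, so no decomposition can have width below 2. Therefore the treewidth is 2.

Treewidth 2.
Bags: B1 = {0, 1, 4}  B2 = {0, 2, 4}  B3 = {0, 2, 3}  B4 = {0, 4, 6}  B5 = {2, 3, 5}
Tree: B1–B2, B2–B3, B1–B4, B3–B5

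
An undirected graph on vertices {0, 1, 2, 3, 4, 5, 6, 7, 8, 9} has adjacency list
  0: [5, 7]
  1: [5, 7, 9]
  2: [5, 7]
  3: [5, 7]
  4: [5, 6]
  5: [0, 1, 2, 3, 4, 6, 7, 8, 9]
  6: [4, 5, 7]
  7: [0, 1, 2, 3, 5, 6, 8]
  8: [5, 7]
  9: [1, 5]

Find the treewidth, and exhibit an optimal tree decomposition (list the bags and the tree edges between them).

Each bag holds 3 vertices, so the decomposition has width 2, which upper-bounds the treewidth. For the lower bound, the 3 vertices {1, 5, 9} are pairwise adjacent, and any tree decomposition puts a clique entirely inside one bag — forcing width ≥ 2. Hence tw(G) = 2 exactly.

Treewidth 2.
Bags: B1 = {5, 6, 7}  B2 = {5, 7, 8}  B3 = {4, 5, 6}  B4 = {2, 5, 7}  B5 = {1, 5, 7}  B6 = {3, 5, 7}  B7 = {1, 5, 9}  B8 = {0, 5, 7}
Tree: B1–B2, B1–B3, B2–B4, B1–B5, B4–B6, B5–B7, B1–B8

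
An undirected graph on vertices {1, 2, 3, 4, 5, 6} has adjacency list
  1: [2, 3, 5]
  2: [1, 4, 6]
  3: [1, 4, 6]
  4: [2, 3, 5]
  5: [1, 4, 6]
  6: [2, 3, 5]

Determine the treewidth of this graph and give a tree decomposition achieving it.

Each bag holds 4 vertices, so the decomposition has width 3, which upper-bounds the treewidth. For the lower bound: the 4 vertex sets {1,3}, {4,5}, {6}, {2} are disjoint, each induces a connected subgraph, and every pair is joined by at least one edge of G. Contracting each set to a single vertex therefore yields K_{4} as a minor, and since treewidth is minor-monotone, tw(G) ≥ tw(K_{4}) = 3. Therefore the treewidth is 3.

Treewidth 3.
Bags: B1 = {1, 3, 4, 6}  B2 = {1, 4, 5, 6}  B3 = {1, 2, 4, 6}
Tree: B1–B2, B2–B3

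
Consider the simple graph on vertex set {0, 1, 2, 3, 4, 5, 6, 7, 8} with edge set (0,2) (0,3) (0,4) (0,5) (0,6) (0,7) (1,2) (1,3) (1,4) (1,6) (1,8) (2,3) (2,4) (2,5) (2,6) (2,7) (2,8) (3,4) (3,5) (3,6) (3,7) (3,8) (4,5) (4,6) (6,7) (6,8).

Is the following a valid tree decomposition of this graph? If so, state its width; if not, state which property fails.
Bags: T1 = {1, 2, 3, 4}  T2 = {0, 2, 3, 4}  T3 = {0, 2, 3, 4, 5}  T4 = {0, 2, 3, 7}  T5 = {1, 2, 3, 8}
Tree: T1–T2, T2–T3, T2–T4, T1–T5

A tree decomposition must satisfy three properties: every vertex lies in some bag; for every edge, both endpoints lie together in some bag; and for every vertex, the bags containing it form a connected subtree. Here vertex 6 appears in no bag, so the decomposition is invalid.

No — vertex 6 appears in no bag.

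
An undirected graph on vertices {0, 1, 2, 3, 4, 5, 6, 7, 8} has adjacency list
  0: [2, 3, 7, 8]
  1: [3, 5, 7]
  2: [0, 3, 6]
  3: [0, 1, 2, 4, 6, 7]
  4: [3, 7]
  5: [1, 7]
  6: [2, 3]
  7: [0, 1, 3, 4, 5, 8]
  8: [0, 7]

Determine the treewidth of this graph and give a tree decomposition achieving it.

Each bag holds 3 vertices, so the decomposition has width 2, which upper-bounds the treewidth. Conversely, {0, 7, 8} is a clique of size 3, and the vertices of any clique must share a bag in every tree decomposition; so some bag has ≥ 3 vertices and tw(G) ≥ 2. Hence tw(G) = 2 exactly.

Treewidth 2.
One such decomposition:
Bags: B1 = {0, 3, 7}  B2 = {3, 4, 7}  B3 = {0, 2, 3}  B4 = {0, 7, 8}  B5 = {1, 3, 7}  B6 = {2, 3, 6}  B7 = {1, 5, 7}
Tree: B1–B2, B1–B3, B1–B4, B2–B5, B3–B6, B5–B7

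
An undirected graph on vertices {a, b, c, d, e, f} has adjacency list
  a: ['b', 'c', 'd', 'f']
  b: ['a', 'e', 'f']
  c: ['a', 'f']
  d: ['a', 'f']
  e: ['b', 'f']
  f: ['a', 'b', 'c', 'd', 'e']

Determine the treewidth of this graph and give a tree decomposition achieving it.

The largest bag has 3 vertices, giving width 2; this decomposition certifies tw(G) ≤ 2. For the lower bound, the 3 vertices {b, e, f} are pairwise adjacent, and any tree decomposition puts a clique entirely inside one bag — forcing width ≥ 2. Combining the bounds, tw(G) = 2.

Treewidth 2.
One such decomposition:
Bags: B1 = {b, e, f}  B2 = {a, b, f}  B3 = {a, c, f}  B4 = {a, d, f}
Tree: B1–B2, B2–B3, B3–B4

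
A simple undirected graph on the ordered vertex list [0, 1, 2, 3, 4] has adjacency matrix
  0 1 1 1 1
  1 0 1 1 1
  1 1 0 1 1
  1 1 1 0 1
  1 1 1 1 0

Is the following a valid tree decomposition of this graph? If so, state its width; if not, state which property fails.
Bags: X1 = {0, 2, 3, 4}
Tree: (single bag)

No — vertex 1 appears in no bag.

A tree decomposition must satisfy three properties: every vertex lies in some bag; for every edge, both endpoints lie together in some bag; and for every vertex, the bags containing it form a connected subtree. Here vertex 1 appears in no bag, so the decomposition is invalid.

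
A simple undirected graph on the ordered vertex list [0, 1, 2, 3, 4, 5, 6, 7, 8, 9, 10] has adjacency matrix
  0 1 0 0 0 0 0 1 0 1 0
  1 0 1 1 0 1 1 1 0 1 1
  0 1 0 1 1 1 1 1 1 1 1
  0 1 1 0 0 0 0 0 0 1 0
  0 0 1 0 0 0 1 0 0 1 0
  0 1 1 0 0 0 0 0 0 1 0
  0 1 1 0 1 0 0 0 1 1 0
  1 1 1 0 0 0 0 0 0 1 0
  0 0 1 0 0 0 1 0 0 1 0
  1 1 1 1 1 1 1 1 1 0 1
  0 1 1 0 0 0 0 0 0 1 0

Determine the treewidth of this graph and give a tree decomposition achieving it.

Treewidth 3.
One such decomposition:
Bags: B1 = {1, 2, 6, 9}  B2 = {1, 2, 5, 9}  B3 = {1, 2, 9, 10}  B4 = {2, 6, 8, 9}  B5 = {2, 4, 6, 9}  B6 = {1, 2, 3, 9}  B7 = {1, 2, 7, 9}  B8 = {0, 1, 7, 9}
Tree: B1–B2, B2–B3, B1–B4, B1–B5, B3–B6, B3–B7, B7–B8

Every bag has size at most 4, so the width is 4 − 1 = 3 and tw(G) ≤ 3. On the other hand G contains the 4-clique {0, 1, 7, 9}. A clique must lie in a single bag of any decomposition, so no decomposition can have width below 3. Combining the bounds, tw(G) = 3.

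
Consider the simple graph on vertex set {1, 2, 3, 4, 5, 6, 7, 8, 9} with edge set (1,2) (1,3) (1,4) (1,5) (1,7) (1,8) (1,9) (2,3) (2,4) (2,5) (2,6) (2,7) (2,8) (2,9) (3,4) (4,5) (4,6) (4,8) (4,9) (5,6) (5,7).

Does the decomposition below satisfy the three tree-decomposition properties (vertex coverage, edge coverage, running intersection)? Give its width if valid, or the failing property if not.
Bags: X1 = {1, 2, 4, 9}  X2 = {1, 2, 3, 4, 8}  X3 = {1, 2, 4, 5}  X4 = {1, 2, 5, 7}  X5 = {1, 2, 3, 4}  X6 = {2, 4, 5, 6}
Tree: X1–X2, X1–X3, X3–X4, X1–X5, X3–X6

A tree decomposition must satisfy three properties: every vertex lies in some bag; for every edge, both endpoints lie together in some bag; and for every vertex, the bags containing it form a connected subtree. Here bags containing vertex 3 are not connected in the tree, so the decomposition is invalid.

No — bags containing vertex 3 are not connected in the tree.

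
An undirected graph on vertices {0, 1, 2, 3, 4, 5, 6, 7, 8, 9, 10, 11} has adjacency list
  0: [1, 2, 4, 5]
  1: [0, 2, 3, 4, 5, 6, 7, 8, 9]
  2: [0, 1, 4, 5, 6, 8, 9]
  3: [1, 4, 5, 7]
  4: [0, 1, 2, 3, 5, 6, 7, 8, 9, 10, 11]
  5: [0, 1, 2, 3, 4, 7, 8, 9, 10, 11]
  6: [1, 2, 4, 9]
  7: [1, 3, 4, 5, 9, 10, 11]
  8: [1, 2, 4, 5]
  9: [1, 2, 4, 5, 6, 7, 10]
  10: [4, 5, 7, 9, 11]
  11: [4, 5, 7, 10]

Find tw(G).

4

A width-4 tree decomposition is:
Bags: B1 = {1, 2, 4, 5, 9}  B2 = {0, 1, 2, 4, 5}  B3 = {1, 4, 5, 7, 9}  B4 = {1, 2, 4, 5, 8}  B5 = {1, 2, 4, 6, 9}  B6 = {4, 5, 7, 9, 10}  B7 = {1, 3, 4, 5, 7}  B8 = {4, 5, 7, 10, 11}
Tree: B1–B2, B1–B3, B2–B4, B1–B5, B3–B6, B3–B7, B6–B8
The largest bag has 5 vertices, giving width 4; this decomposition certifies tw(G) ≤ 4. For the lower bound, the 5 vertices {0, 1, 2, 4, 5} are pairwise adjacent, and any tree decomposition puts a clique entirely inside one bag — forcing width ≥ 4. Combining the bounds, tw(G) = 4.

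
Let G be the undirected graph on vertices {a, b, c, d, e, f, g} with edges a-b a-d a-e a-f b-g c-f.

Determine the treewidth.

A width-1 tree decomposition is:
Bags: B1 = {a, f}  B2 = {c, f}  B3 = {a, b}  B4 = {a, d}  B5 = {b, g}  B6 = {a, e}
Tree: B1–B2, B1–B3, B3–B4, B3–B5, B1–B6
Each bag holds 2 vertices, so the decomposition has width 1, which upper-bounds the treewidth. Since G has at least one edge (e.g. f–a), it is not an edgeless graph, so tw(G) ≥ 1. Hence tw(G) = 1 exactly.

1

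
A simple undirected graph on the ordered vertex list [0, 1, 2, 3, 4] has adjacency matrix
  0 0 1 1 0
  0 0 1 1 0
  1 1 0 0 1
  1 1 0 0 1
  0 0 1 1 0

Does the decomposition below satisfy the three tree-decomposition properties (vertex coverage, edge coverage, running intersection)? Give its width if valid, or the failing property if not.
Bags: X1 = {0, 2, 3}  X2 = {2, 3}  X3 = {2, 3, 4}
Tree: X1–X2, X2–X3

No — vertex 1 appears in no bag.

A tree decomposition must satisfy three properties: every vertex lies in some bag; for every edge, both endpoints lie together in some bag; and for every vertex, the bags containing it form a connected subtree. Here vertex 1 appears in no bag, so the decomposition is invalid.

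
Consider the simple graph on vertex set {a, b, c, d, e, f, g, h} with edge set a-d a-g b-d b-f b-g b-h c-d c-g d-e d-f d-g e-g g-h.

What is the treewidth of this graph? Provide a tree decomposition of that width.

Each bag holds 3 vertices, so the decomposition has width 2, which upper-bounds the treewidth. On the other hand G contains the 3-clique {d, e, g}. A clique must lie in a single bag of any decomposition, so no decomposition can have width below 2. Combining the bounds, tw(G) = 2.

Treewidth 2.
Bags: B1 = {b, d, g}  B2 = {d, e, g}  B3 = {c, d, g}  B4 = {b, d, f}  B5 = {a, d, g}  B6 = {b, g, h}
Tree: B1–B2, B2–B3, B1–B4, B3–B5, B1–B6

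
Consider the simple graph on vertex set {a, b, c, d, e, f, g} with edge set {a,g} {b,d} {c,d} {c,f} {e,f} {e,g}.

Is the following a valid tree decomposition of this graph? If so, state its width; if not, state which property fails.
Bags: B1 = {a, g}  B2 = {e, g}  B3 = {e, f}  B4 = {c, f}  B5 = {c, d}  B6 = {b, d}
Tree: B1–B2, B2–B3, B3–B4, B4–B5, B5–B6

Yes; width 1.

Vertex coverage: the bags together contain {a, b, c, d, e, f, g}, the full vertex set. Edge coverage: each edge of G has both endpoints in at least one bag. Running intersection: for every vertex, the bags containing it form a connected subtree. All three properties hold, so this is a valid tree decomposition of width max|bag| − 1 = 1, and hence tw(G) ≤ 1.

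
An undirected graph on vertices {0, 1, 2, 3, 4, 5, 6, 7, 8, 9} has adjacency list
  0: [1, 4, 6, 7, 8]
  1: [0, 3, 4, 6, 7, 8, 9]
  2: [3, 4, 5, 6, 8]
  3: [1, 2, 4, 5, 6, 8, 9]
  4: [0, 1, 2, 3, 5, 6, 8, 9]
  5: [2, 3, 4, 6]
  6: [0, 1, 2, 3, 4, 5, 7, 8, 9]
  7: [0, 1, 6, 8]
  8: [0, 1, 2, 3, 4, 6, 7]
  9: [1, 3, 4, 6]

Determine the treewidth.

A width-4 tree decomposition is:
Bags: B1 = {1, 3, 4, 6, 8}  B2 = {0, 1, 4, 6, 8}  B3 = {2, 3, 4, 6, 8}  B4 = {1, 3, 4, 6, 9}  B5 = {2, 3, 4, 5, 6}  B6 = {0, 1, 6, 7, 8}
Tree: B1–B2, B1–B3, B1–B4, B3–B5, B2–B6
Each bag holds 5 vertices, so the decomposition has width 4, which upper-bounds the treewidth. On the other hand G contains the 5-clique {0, 1, 4, 6, 8}. A clique must lie in a single bag of any decomposition, so no decomposition can have width below 4. Combining the bounds, tw(G) = 4.

4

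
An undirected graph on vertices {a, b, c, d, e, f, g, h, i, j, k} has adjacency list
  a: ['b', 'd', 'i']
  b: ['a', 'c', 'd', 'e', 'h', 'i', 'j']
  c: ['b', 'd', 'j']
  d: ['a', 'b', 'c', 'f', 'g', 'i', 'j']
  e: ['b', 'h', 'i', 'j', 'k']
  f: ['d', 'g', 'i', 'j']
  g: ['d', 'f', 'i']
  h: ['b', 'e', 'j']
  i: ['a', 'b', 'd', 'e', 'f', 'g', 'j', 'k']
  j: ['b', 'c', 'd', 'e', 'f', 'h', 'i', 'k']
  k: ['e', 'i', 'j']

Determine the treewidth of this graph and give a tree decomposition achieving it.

Every bag has size at most 4, so the width is 4 − 1 = 3 and tw(G) ≤ 3. For the lower bound, the 4 vertices {b, e, h, j} are pairwise adjacent, and any tree decomposition puts a clique entirely inside one bag — forcing width ≥ 3. Therefore the treewidth is 3.

Treewidth 3.
One optimal decomposition is:
Bags: B1 = {b, d, i, j}  B2 = {b, e, i, j}  B3 = {e, i, j, k}  B4 = {d, f, i, j}  B5 = {a, b, d, i}  B6 = {d, f, g, i}  B7 = {b, c, d, j}  B8 = {b, e, h, j}
Tree: B1–B2, B2–B3, B1–B4, B1–B5, B4–B6, B1–B7, B2–B8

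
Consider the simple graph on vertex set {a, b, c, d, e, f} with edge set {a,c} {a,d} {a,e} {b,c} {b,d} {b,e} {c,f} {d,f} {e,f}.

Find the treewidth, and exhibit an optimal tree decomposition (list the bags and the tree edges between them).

Treewidth 3.
Bags: B1 = {a, b, c, f}  B2 = {a, b, e, f}  B3 = {a, b, d, f}
Tree: B1–B2, B2–B3

Each bag holds 4 vertices, so the decomposition has width 3, which upper-bounds the treewidth. For the lower bound: the 4 vertex sets {c,f}, {b,e}, {a}, {d} are disjoint, each induces a connected subgraph, and every pair is joined by at least one edge of G. Contracting each set to a single vertex therefore yields K_{4} as a minor, and since treewidth is minor-monotone, tw(G) ≥ tw(K_{4}) = 3. The upper and lower bounds meet at 3, so that is the treewidth.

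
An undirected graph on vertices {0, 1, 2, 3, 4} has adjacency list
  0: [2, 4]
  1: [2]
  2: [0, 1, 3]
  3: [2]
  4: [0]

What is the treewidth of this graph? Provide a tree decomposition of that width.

Treewidth 1.
One optimal decomposition is:
Bags: B1 = {1, 2}  B2 = {2, 3}  B3 = {0, 2}  B4 = {0, 4}
Tree: B1–B2, B1–B3, B3–B4

Each bag holds 2 vertices, so the decomposition has width 1, which upper-bounds the treewidth. Since G has at least one edge (e.g. 1–2), it is not an edgeless graph, so tw(G) ≥ 1. Therefore the treewidth is 1.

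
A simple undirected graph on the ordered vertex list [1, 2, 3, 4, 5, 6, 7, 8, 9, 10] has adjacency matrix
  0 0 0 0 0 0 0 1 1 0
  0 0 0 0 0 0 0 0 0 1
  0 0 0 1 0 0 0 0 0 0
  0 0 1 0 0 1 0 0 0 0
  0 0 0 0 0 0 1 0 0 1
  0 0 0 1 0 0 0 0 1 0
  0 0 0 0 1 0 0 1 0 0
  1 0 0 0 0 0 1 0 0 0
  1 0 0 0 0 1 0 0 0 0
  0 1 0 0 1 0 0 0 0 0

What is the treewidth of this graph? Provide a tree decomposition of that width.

Treewidth 1.
One such decomposition:
Bags: B1 = {3, 4}  B2 = {4, 6}  B3 = {6, 9}  B4 = {1, 9}  B5 = {1, 8}  B6 = {7, 8}  B7 = {5, 7}  B8 = {5, 10}  B9 = {2, 10}
Tree: B1–B2, B2–B3, B3–B4, B4–B5, B5–B6, B6–B7, B7–B8, B8–B9

The largest bag has 2 vertices, giving width 1; this decomposition certifies tw(G) ≤ 1. Any graph with an edge has treewidth ≥ 1, and G has the edge 3–4. Combining the bounds, tw(G) = 1.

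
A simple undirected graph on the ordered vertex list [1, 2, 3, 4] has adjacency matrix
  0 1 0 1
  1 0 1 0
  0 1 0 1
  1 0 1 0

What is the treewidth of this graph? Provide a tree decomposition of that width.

Treewidth 2.
One optimal decomposition is:
Bags: B1 = {2, 3, 4}  B2 = {1, 2, 4}
Tree: B1–B2

Each bag holds 3 vertices, so the decomposition has width 2, which upper-bounds the treewidth. Since 2–3–4–1–2 is a cycle in G, G is not acyclic. Forests are exactly the graphs of treewidth ≤ 1, so tw(G) ≥ 2. Therefore the treewidth is 2.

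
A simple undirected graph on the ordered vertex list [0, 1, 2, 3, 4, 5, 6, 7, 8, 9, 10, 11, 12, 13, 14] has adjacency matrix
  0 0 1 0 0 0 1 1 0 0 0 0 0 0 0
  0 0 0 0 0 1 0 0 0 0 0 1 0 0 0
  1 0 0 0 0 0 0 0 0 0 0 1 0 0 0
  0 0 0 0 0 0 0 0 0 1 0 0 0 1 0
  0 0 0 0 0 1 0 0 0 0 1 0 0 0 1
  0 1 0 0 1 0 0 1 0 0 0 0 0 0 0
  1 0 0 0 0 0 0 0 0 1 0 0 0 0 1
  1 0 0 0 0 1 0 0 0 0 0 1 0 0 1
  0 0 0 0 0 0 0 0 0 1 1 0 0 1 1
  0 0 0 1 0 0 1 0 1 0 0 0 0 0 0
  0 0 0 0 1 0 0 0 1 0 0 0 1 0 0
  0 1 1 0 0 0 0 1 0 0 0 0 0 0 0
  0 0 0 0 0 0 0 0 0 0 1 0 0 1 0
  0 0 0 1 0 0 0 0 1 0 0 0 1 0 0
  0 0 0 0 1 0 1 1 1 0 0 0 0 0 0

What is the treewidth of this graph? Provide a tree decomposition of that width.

Each bag holds 4 vertices, so the decomposition has width 3, which upper-bounds the treewidth. For the lower bound: the 4 vertex sets {1,2,11}, {5}, {7}, {0,4,6,14} are disjoint, each induces a connected subgraph, and every pair is joined by at least one edge of G. Contracting each set to a single vertex therefore yields K_{4} as a minor, and since treewidth is minor-monotone, tw(G) ≥ tw(K_{4}) = 3. Hence tw(G) = 3 exactly.

Treewidth 3.
One optimal decomposition is:
Bags: B1 = {1, 2, 5, 11}  B2 = {2, 5, 7, 11}  B3 = {0, 2, 5, 7}  B4 = {0, 4, 5, 7}  B5 = {0, 4, 7, 14}  B6 = {0, 4, 6, 14}  B7 = {4, 6, 10, 14}  B8 = {6, 8, 10, 14}  B9 = {6, 8, 9, 10}  B10 = {8, 9, 10, 12}  B11 = {8, 9, 12, 13}  B12 = {3, 9, 12, 13}
Tree: B1–B2, B2–B3, B3–B4, B4–B5, B5–B6, B6–B7, B7–B8, B8–B9, B9–B10, B10–B11, B11–B12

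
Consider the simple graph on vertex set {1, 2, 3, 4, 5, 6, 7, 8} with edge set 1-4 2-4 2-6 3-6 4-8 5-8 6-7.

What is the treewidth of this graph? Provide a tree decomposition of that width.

Every bag has size at most 2, so the width is 2 − 1 = 1 and tw(G) ≤ 1. Since G has at least one edge (e.g. 1–4), it is not an edgeless graph, so tw(G) ≥ 1. The upper and lower bounds meet at 1, so that is the treewidth.

Treewidth 1.
One optimal decomposition is:
Bags: B1 = {1, 4}  B2 = {2, 4}  B3 = {4, 8}  B4 = {2, 6}  B5 = {3, 6}  B6 = {6, 7}  B7 = {5, 8}
Tree: B1–B2, B1–B3, B2–B4, B4–B5, B4–B6, B3–B7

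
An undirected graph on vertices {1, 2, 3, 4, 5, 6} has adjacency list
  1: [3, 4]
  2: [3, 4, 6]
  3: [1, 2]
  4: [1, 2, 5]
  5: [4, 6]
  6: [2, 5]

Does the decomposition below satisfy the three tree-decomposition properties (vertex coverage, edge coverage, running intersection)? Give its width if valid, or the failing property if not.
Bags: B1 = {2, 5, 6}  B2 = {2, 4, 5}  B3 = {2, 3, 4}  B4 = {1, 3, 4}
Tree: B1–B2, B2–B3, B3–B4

Yes; width 2.

Vertex coverage: the bags together contain {1, 2, 3, 4, 5, 6}, the full vertex set. Edge coverage: each edge of G has both endpoints in at least one bag. Running intersection: for every vertex, the bags containing it form a connected subtree. All three properties hold, so this is a valid tree decomposition of width max|bag| − 1 = 2, and hence tw(G) ≤ 2.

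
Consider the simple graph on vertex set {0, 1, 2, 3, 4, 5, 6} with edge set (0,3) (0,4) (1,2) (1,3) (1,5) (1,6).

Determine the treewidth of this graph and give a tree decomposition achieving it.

Each bag holds 2 vertices, so the decomposition has width 1, which upper-bounds the treewidth. G has an edge, so its treewidth is at least 1. Therefore the treewidth is 1.

Treewidth 1.
One optimal decomposition is:
Bags: B1 = {1, 3}  B2 = {0, 3}  B3 = {1, 2}  B4 = {0, 4}  B5 = {1, 6}  B6 = {1, 5}
Tree: B1–B2, B1–B3, B2–B4, B3–B5, B5–B6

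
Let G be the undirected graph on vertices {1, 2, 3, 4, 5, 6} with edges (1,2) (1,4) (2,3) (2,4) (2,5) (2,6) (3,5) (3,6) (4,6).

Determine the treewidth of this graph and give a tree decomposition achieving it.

Every bag has size at most 3, so the width is 3 − 1 = 2 and tw(G) ≤ 2. For the lower bound, the 3 vertices {1, 2, 4} are pairwise adjacent, and any tree decomposition puts a clique entirely inside one bag — forcing width ≥ 2. The upper and lower bounds meet at 2, so that is the treewidth.

Treewidth 2.
One such decomposition:
Bags: B1 = {2, 3, 5}  B2 = {2, 3, 6}  B3 = {2, 4, 6}  B4 = {1, 2, 4}
Tree: B1–B2, B2–B3, B3–B4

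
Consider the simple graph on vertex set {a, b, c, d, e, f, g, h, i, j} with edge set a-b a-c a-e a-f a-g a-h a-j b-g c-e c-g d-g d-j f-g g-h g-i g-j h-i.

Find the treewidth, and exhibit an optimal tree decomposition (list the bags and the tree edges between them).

Treewidth 2.
One optimal decomposition is:
Bags: B1 = {a, c, g}  B2 = {a, g, h}  B3 = {a, c, e}  B4 = {a, g, j}  B5 = {a, f, g}  B6 = {g, h, i}  B7 = {d, g, j}  B8 = {a, b, g}
Tree: B1–B2, B1–B3, B2–B4, B2–B5, B2–B6, B4–B7, B4–B8

Each bag holds 3 vertices, so the decomposition has width 2, which upper-bounds the treewidth. On the other hand G contains the 3-clique {d, g, j}. A clique must lie in a single bag of any decomposition, so no decomposition can have width below 2. Therefore the treewidth is 2.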